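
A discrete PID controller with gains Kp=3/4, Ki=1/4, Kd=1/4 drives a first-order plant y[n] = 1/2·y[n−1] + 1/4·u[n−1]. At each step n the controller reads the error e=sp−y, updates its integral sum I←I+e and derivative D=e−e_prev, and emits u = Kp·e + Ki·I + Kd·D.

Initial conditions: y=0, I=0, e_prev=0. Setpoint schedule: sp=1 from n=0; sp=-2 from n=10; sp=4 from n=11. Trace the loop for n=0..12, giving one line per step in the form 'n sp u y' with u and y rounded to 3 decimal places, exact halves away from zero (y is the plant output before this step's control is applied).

(exact arithmetic carried between steps; '≈' marks a value shown rounded to 6 d.p. or computed from one; I and e_prev carry over from the previous line; the table rounds u and y to 3 d.p., halves away from zero)
n=0: y=0, sp=1, e=sp−y=1; I=1, D=e−e_prev=1; u=3/4·1+1/4·1+1/4·1=1.25; next y=1/2·0+1/4·1.25=0.3125
n=1: y=0.3125, sp=1, e=sp−y=0.6875; I=1.6875, D=e−e_prev=-0.3125; u=3/4·0.6875+1/4·1.6875+1/4·(-0.3125)=0.859375; next y=1/2·0.3125+1/4·0.859375≈0.371094
n=2: y≈0.371094, sp=1, e=sp−y≈0.628906; I≈2.316406, D=e−e_prev≈-0.058594; u=3/4·0.628906+1/4·2.316406+1/4·(-0.058594)≈1.036133; next y=1/2·0.371094+1/4·1.036133≈0.444580
n=3: y≈0.444580, sp=1, e=sp−y≈0.555420; I≈2.871826, D=e−e_prev≈-0.073486; u=3/4·0.555420+1/4·2.871826+1/4·(-0.073486)≈1.116150; next y=1/2·0.444580+1/4·1.116150≈0.501328
n=4: y≈0.501328, sp=1, e=sp−y≈0.498672; I≈3.370499, D=e−e_prev≈-0.056747; u=3/4·0.498672+1/4·3.370499+1/4·(-0.056747)≈1.202442; next y=1/2·0.501328+1/4·1.202442≈0.551274
n=5: y≈0.551274, sp=1, e=sp−y≈0.448726; I≈3.819224, D=e−e_prev≈-0.049947; u=3/4·0.448726+1/4·3.819224+1/4·(-0.049947)≈1.278864; next y=1/2·0.551274+1/4·1.278864≈0.595353
n=6: y≈0.595353, sp=1, e=sp−y≈0.404647; I≈4.223871, D=e−e_prev≈-0.044079; u=3/4·0.404647+1/4·4.223871+1/4·(-0.044079)≈1.348433; next y=1/2·0.595353+1/4·1.348433≈0.634785
n=7: y≈0.634785, sp=1, e=sp−y≈0.365215; I≈4.589086, D=e−e_prev≈-0.039432; u=3/4·0.365215+1/4·4.589086+1/4·(-0.039432)≈1.411325; next y=1/2·0.634785+1/4·1.411325≈0.670224
n=8: y≈0.670224, sp=1, e=sp−y≈0.329776; I≈4.918863, D=e−e_prev≈-0.035439; u=3/4·0.329776+1/4·4.918863+1/4·(-0.035439)≈1.468188; next y=1/2·0.670224+1/4·1.468188≈0.702159
n=9: y≈0.702159, sp=1, e=sp−y≈0.297841; I≈5.216704, D=e−e_prev≈-0.031935; u=3/4·0.297841+1/4·5.216704+1/4·(-0.031935)≈1.519573; next y=1/2·0.702159+1/4·1.519573≈0.730973
n=10: y≈0.730973, sp=-2, e=sp−y≈-2.730973; I≈2.485731, D=e−e_prev≈-3.028814; u=3/4·(-2.730973)+1/4·2.485731+1/4·(-3.028814)≈-2.184000; next y=1/2·0.730973+1/4·(-2.184000)≈-0.180514
n=11: y≈-0.180514, sp=4, e=sp−y≈4.180514; I≈6.666245, D=e−e_prev≈6.911486; u=3/4·4.180514+1/4·6.666245+1/4·6.911486≈6.529818; next y=1/2·(-0.180514)+1/4·6.529818≈1.542198
n=12: y≈1.542198, sp=4, e=sp−y≈2.457802; I≈9.124047, D=e−e_prev≈-1.722711; u=3/4·2.457802+1/4·9.124047+1/4·(-1.722711)≈3.693686; next y=1/2·1.542198+1/4·3.693686≈1.694520

0 1 1.250 0.000
1 1 0.859 0.313
2 1 1.036 0.371
3 1 1.116 0.445
4 1 1.202 0.501
5 1 1.279 0.551
6 1 1.348 0.595
7 1 1.411 0.635
8 1 1.468 0.670
9 1 1.520 0.702
10 -2 -2.184 0.731
11 4 6.530 -0.181
12 4 3.694 1.542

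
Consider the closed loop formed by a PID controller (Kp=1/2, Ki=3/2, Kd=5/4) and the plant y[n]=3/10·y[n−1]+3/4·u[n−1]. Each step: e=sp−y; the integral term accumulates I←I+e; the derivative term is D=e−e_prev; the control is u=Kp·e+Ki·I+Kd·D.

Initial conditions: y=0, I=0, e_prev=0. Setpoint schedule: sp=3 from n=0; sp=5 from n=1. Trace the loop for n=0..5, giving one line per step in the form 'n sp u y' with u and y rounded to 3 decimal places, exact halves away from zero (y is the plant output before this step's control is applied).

(exact arithmetic carried between steps; '≈' marks a value shown rounded to 6 d.p. or computed from one; I and e_prev carry over from the previous line; the table rounds u and y to 3 d.p., halves away from zero)
n=0: y=0, sp=3, e=sp−y=3; I=3, D=e−e_prev=3; u=1/2·3+3/2·3+5/4·3=9.75; next y=3/10·0+3/4·9.75=7.3125
n=1: y=7.3125, sp=5, e=sp−y=-2.3125; I=0.6875, D=e−e_prev=-5.3125; u=1/2·(-2.3125)+3/2·0.6875+5/4·(-5.3125)=-6.765625; next y=3/10·7.3125+3/4·(-6.765625)≈-2.880469
n=2: y≈-2.880469, sp=5, e=sp−y≈7.880469; I≈8.567969, D=e−e_prev≈10.192969; u=1/2·7.880469+3/2·8.567969+5/4·10.192969≈29.533398; next y=3/10·(-2.880469)+3/4·29.533398≈21.285908
n=3: y≈21.285908, sp=5, e=sp−y≈-16.285908; I≈-7.717939, D=e−e_prev≈-24.166377; u=1/2·(-16.285908)+3/2·(-7.717939)+5/4·(-24.166377)≈-49.927834; next y=3/10·21.285908+3/4·(-49.927834)≈-31.060103
n=4: y≈-31.060103, sp=5, e=sp−y≈36.060103; I≈28.342164, D=e−e_prev≈52.346012; u=1/2·36.060103+3/2·28.342164+5/4·52.346012≈125.975812; next y=3/10·(-31.060103)+3/4·125.975812≈85.163828
n=5: y≈85.163828, sp=5, e=sp−y≈-80.163828; I≈-51.821664, D=e−e_prev≈-116.223931; u=1/2·(-80.163828)+3/2·(-51.821664)+5/4·(-116.223931)≈-263.094325; next y=3/10·85.163828+3/4·(-263.094325)≈-171.771595

0 3 9.750 0.000
1 5 -6.766 7.313
2 5 29.533 -2.880
3 5 -49.928 21.286
4 5 125.976 -31.060
5 5 -263.094 85.164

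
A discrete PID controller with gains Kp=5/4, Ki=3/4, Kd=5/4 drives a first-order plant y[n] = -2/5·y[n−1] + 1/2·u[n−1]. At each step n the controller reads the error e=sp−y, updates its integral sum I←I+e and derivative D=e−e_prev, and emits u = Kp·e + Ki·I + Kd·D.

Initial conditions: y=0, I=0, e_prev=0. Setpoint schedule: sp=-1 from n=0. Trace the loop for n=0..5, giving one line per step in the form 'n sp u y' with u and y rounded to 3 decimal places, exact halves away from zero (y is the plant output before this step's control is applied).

0 -1 -3.250 0.000
1 -1 2.531 -1.625
2 -1 -10.538 1.916
3 -1 17.542 -6.035
4 -1 -44.587 11.185
5 -1 91.145 -26.767

(exact arithmetic carried between steps; '≈' marks a value shown rounded to 6 d.p. or computed from one; I and e_prev carry over from the previous line; the table rounds u and y to 3 d.p., halves away from zero)
n=0: y=0, sp=-1, e=sp−y=-1; I=-1, D=e−e_prev=-1; u=5/4·(-1)+3/4·(-1)+5/4·(-1)=-3.25; next y=-2/5·0+1/2·(-3.25)=-1.625
n=1: y=-1.625, sp=-1, e=sp−y=0.625; I=-0.375, D=e−e_prev=1.625; u=5/4·0.625+3/4·(-0.375)+5/4·1.625=2.53125; next y=-2/5·(-1.625)+1/2·2.53125=1.915625
n=2: y=1.915625, sp=-1, e=sp−y=-2.915625; I=-3.290625, D=e−e_prev=-3.540625; u=5/4·(-2.915625)+3/4·(-3.290625)+5/4·(-3.540625)≈-10.538281; next y=-2/5·1.915625+1/2·(-10.538281)≈-6.035391
n=3: y≈-6.035391, sp=-1, e=sp−y≈5.035391; I≈1.744766, D=e−e_prev≈7.951016; u=5/4·5.035391+3/4·1.744766+5/4·7.951016≈17.541582; next y=-2/5·(-6.035391)+1/2·17.541582≈11.184947
n=4: y≈11.184947, sp=-1, e=sp−y≈-12.184947; I≈-10.440182, D=e−e_prev≈-17.220338; u=5/4·(-12.184947)+3/4·(-10.440182)+5/4·(-17.220338)≈-44.586743; next y=-2/5·11.184947+1/2·(-44.586743)≈-26.767350
n=5: y≈-26.767350, sp=-1, e=sp−y≈25.767350; I≈15.327169, D=e−e_prev≈37.952298; u=5/4·25.767350+3/4·15.327169+5/4·37.952298≈91.144936; next y=-2/5·(-26.767350)+1/2·91.144936≈56.279408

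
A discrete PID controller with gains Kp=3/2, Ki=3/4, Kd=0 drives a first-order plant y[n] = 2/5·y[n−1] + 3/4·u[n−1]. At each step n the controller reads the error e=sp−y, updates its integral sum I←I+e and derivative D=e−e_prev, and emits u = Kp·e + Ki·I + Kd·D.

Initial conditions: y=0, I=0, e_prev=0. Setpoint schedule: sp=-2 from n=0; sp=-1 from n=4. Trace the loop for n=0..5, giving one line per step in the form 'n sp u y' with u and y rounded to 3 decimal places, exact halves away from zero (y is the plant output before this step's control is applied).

(exact arithmetic carried between steps; '≈' marks a value shown rounded to 6 d.p. or computed from one; I and e_prev carry over from the previous line; the table rounds u and y to 3 d.p., halves away from zero)
n=0: y=0, sp=-2, e=sp−y=-2; I=-2, D=e−e_prev=-2; u=3/2·(-2)+3/4·(-2)+0·(-2)=-4.5; next y=2/5·0+3/4·(-4.5)=-3.375
n=1: y=-3.375, sp=-2, e=sp−y=1.375; I=-0.625, D=e−e_prev=3.375; u=3/2·1.375+3/4·(-0.625)+0·3.375=1.59375; next y=2/5·(-3.375)+3/4·1.59375≈-0.154688
n=2: y≈-0.154688, sp=-2, e=sp−y≈-1.845313; I≈-2.470313, D=e−e_prev≈-3.220313; u=3/2·(-1.845313)+3/4·(-2.470313)+0·(-3.220313)≈-4.620703; next y=2/5·(-0.154688)+3/4·(-4.620703)≈-3.527402
n=3: y≈-3.527402, sp=-2, e=sp−y≈1.527402; I≈-0.942910, D=e−e_prev≈3.372715; u=3/2·1.527402+3/4·(-0.942910)+0·3.372715≈1.583921; next y=2/5·(-3.527402)+3/4·1.583921≈-0.223020
n=4: y≈-0.223020, sp=-1, e=sp−y≈-0.776980; I≈-1.719890, D=e−e_prev≈-2.304382; u=3/2·(-0.776980)+3/4·(-1.719890)+0·(-2.304382)≈-2.455387; next y=2/5·(-0.223020)+3/4·(-2.455387)≈-1.930748
n=5: y≈-1.930748, sp=-1, e=sp−y≈0.930748; I≈-0.789142, D=e−e_prev≈1.707728; u=3/2·0.930748+3/4·(-0.789142)+0·1.707728≈0.804266; next y=2/5·(-1.930748)+3/4·0.804266≈-0.169100

0 -2 -4.500 0.000
1 -2 1.594 -3.375
2 -2 -4.621 -0.155
3 -2 1.584 -3.527
4 -1 -2.455 -0.223
5 -1 0.804 -1.931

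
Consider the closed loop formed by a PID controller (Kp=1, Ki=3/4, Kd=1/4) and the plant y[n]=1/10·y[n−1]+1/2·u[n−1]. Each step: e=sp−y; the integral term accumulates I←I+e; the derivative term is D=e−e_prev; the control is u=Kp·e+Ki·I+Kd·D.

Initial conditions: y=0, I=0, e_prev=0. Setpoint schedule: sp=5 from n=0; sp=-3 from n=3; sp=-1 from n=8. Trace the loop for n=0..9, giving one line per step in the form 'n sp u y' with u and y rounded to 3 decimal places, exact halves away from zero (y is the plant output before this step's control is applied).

0 5 10.000 0.000
1 5 2.500 5.000
2 5 10.250 1.750
3 -3 -11.225 5.300
4 -3 6.203 -5.083
5 -3 -10.182 2.593
6 -3 2.392 -4.832
7 -3 -9.180 0.713
8 -1 3.884 -4.519
9 -1 -7.302 1.490

(exact arithmetic carried between steps; '≈' marks a value shown rounded to 6 d.p. or computed from one; I and e_prev carry over from the previous line; the table rounds u and y to 3 d.p., halves away from zero)
n=0: y=0, sp=5, e=sp−y=5; I=5, D=e−e_prev=5; u=1·5+3/4·5+1/4·5=10; next y=1/10·0+1/2·10=5
n=1: y=5, sp=5, e=sp−y=0; I=5, D=e−e_prev=-5; u=1·0+3/4·5+1/4·(-5)=2.5; next y=1/10·5+1/2·2.5=1.75
n=2: y=1.75, sp=5, e=sp−y=3.25; I=8.25, D=e−e_prev=3.25; u=1·3.25+3/4·8.25+1/4·3.25=10.25; next y=1/10·1.75+1/2·10.25=5.3
n=3: y=5.3, sp=-3, e=sp−y=-8.3; I=-0.05, D=e−e_prev=-11.55; u=1·(-8.3)+3/4·(-0.05)+1/4·(-11.55)=-11.225; next y=1/10·5.3+1/2·(-11.225)=-5.0825
n=4: y=-5.0825, sp=-3, e=sp−y=2.0825; I=2.0325, D=e−e_prev=10.3825; u=1·2.0825+3/4·2.0325+1/4·10.3825=6.2025; next y=1/10·(-5.0825)+1/2·6.2025=2.593
n=5: y=2.593, sp=-3, e=sp−y=-5.593; I=-3.5605, D=e−e_prev=-7.6755; u=1·(-5.593)+3/4·(-3.5605)+1/4·(-7.6755)=-10.18225; next y=1/10·2.593+1/2·(-10.18225)=-4.831825
n=6: y=-4.831825, sp=-3, e=sp−y=1.831825; I=-1.728675, D=e−e_prev=7.424825; u=1·1.831825+3/4·(-1.728675)+1/4·7.424825=2.391525; next y=1/10·(-4.831825)+1/2·2.391525=0.71258
n=7: y=0.71258, sp=-3, e=sp−y=-3.71258; I=-5.441255, D=e−e_prev=-5.544405; u=1·(-3.71258)+3/4·(-5.441255)+1/4·(-5.544405)≈-9.179623; next y=1/10·0.71258+1/2·(-9.179623)≈-4.518553
n=8: y≈-4.518553, sp=-1, e=sp−y≈3.518553; I≈-1.922702, D=e−e_prev≈7.231133; u=1·3.518553+3/4·(-1.922702)+1/4·7.231133≈3.884310; next y=1/10·(-4.518553)+1/2·3.884310≈1.490300
n=9: y≈1.490300, sp=-1, e=sp−y≈-2.490300; I≈-4.413002, D=e−e_prev≈-6.008853; u=1·(-2.490300)+3/4·(-4.413002)+1/4·(-6.008853)≈-7.302264; next y=1/10·1.490300+1/2·(-7.302264)≈-3.502102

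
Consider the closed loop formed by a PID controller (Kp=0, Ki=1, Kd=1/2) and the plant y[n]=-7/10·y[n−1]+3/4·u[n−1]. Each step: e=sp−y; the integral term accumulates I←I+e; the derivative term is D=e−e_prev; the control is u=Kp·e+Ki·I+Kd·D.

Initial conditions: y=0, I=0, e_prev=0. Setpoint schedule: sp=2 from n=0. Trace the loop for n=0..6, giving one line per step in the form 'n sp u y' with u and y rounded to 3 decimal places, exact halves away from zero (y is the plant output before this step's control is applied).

0 2 3.000 0.000
1 2 0.625 2.250
2 2 6.534 -1.106
3 2 -2.210 5.675
4 2 14.463 -5.630
5 2 -14.187 14.788
6 2 36.904 -20.992

(exact arithmetic carried between steps; '≈' marks a value shown rounded to 6 d.p. or computed from one; I and e_prev carry over from the previous line; the table rounds u and y to 3 d.p., halves away from zero)
n=0: y=0, sp=2, e=sp−y=2; I=2, D=e−e_prev=2; u=0·2+1·2+1/2·2=3; next y=-7/10·0+3/4·3=2.25
n=1: y=2.25, sp=2, e=sp−y=-0.25; I=1.75, D=e−e_prev=-2.25; u=0·(-0.25)+1·1.75+1/2·(-2.25)=0.625; next y=-7/10·2.25+3/4·0.625=-1.10625
n=2: y=-1.10625, sp=2, e=sp−y=3.10625; I=4.85625, D=e−e_prev=3.35625; u=0·3.10625+1·4.85625+1/2·3.35625=6.534375; next y=-7/10·(-1.10625)+3/4·6.534375≈5.675156
n=3: y≈5.675156, sp=2, e=sp−y≈-3.675156; I≈1.181094, D=e−e_prev≈-6.781406; u=0·(-3.675156)+1·1.181094+1/2·(-6.781406)≈-2.209609; next y=-7/10·5.675156+3/4·(-2.209609)≈-5.629816
n=4: y≈-5.629816, sp=2, e=sp−y≈7.629816; I≈8.810910, D=e−e_prev≈11.304973; u=0·7.629816+1·8.810910+1/2·11.304973≈14.463396; next y=-7/10·(-5.629816)+3/4·14.463396≈14.788419
n=5: y≈14.788419, sp=2, e=sp−y≈-12.788419; I≈-3.977509, D=e−e_prev≈-20.418235; u=0·(-12.788419)+1·(-3.977509)+1/2·(-20.418235)≈-14.186626; next y=-7/10·14.788419+3/4·(-14.186626)≈-20.991863
n=6: y≈-20.991863, sp=2, e=sp−y≈22.991863; I≈19.014354, D=e−e_prev≈35.780282; u=0·22.991863+1·19.014354+1/2·35.780282≈36.904495; next y=-7/10·(-20.991863)+3/4·36.904495≈42.372675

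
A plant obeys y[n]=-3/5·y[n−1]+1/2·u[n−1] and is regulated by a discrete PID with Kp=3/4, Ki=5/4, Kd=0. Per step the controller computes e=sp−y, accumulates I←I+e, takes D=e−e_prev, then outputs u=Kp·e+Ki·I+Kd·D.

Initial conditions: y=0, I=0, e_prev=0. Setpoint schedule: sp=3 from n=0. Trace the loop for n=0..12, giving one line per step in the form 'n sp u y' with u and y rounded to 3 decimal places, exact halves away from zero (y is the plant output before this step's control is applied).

0 3 6.000 0.000
1 3 3.750 3.000
2 3 9.600 0.075
3 3 3.896 4.755
4 3 13.022 -0.905
5 3 1.985 7.054
6 3 17.505 -3.240
7 3 -2.567 10.697
8 3 24.608 -7.702
9 3 -11.268 16.925
10 3 36.754 -15.789
11 3 -27.039 27.850
12 3 58.058 -30.230

(exact arithmetic carried between steps; '≈' marks a value shown rounded to 6 d.p. or computed from one; I and e_prev carry over from the previous line; the table rounds u and y to 3 d.p., halves away from zero)
n=0: y=0, sp=3, e=sp−y=3; I=3, D=e−e_prev=3; u=3/4·3+5/4·3+0·3=6; next y=-3/5·0+1/2·6=3
n=1: y=3, sp=3, e=sp−y=0; I=3, D=e−e_prev=-3; u=3/4·0+5/4·3+0·(-3)=3.75; next y=-3/5·3+1/2·3.75=0.075
n=2: y=0.075, sp=3, e=sp−y=2.925; I=5.925, D=e−e_prev=2.925; u=3/4·2.925+5/4·5.925+0·2.925=9.6; next y=-3/5·0.075+1/2·9.6=4.755
n=3: y=4.755, sp=3, e=sp−y=-1.755; I=4.17, D=e−e_prev=-4.68; u=3/4·(-1.755)+5/4·4.17+0·(-4.68)=3.89625; next y=-3/5·4.755+1/2·3.89625=-0.904875
n=4: y=-0.904875, sp=3, e=sp−y=3.904875; I=8.074875, D=e−e_prev=5.659875; u=3/4·3.904875+5/4·8.074875+0·5.659875=13.02225; next y=-3/5·(-0.904875)+1/2·13.02225=7.05405
n=5: y=7.05405, sp=3, e=sp−y=-4.05405; I=4.020825, D=e−e_prev=-7.958925; u=3/4·(-4.05405)+5/4·4.020825+0·(-7.958925)≈1.985494; next y=-3/5·7.05405+1/2·1.985494≈-3.239683
n=6: y≈-3.239683, sp=3, e=sp−y≈6.239683; I≈10.260508, D=e−e_prev≈10.293733; u=3/4·6.239683+5/4·10.260508+0·10.293733≈17.505398; next y=-3/5·(-3.239683)+1/2·17.505398≈10.696509
n=7: y≈10.696509, sp=3, e=sp−y≈-7.696509; I≈2.564000, D=e−e_prev≈-13.936192; u=3/4·(-7.696509)+5/4·2.564000+0·(-13.936192)≈-2.567382; next y=-3/5·10.696509+1/2·(-2.567382)≈-7.701596
n=8: y≈-7.701596, sp=3, e=sp−y≈10.701596; I≈13.265596, D=e−e_prev≈18.398105; u=3/4·10.701596+5/4·13.265596+0·18.398105≈24.608192; next y=-3/5·(-7.701596)+1/2·24.608192≈16.925054
n=9: y≈16.925054, sp=3, e=sp−y≈-13.925054; I≈-0.659458, D=e−e_prev≈-24.626650; u=3/4·(-13.925054)+5/4·(-0.659458)+0·(-24.626650)≈-11.268113; next y=-3/5·16.925054+1/2·(-11.268113)≈-15.789089
n=10: y≈-15.789089, sp=3, e=sp−y≈18.789089; I≈18.129631, D=e−e_prev≈32.714142; u=3/4·18.789089+5/4·18.129631+0·32.714142≈36.753855; next y=-3/5·(-15.789089)+1/2·36.753855≈27.850380
n=11: y≈27.850380, sp=3, e=sp−y≈-24.850380; I≈-6.720750, D=e−e_prev≈-43.639469; u=3/4·(-24.850380)+5/4·(-6.720750)+0·(-43.639469)≈-27.038723; next y=-3/5·27.850380+1/2·(-27.038723)≈-30.229590
n=12: y≈-30.229590, sp=3, e=sp−y≈33.229590; I≈26.508840, D=e−e_prev≈58.079970; u=3/4·33.229590+5/4·26.508840+0·58.079970≈58.058242; next y=-3/5·(-30.229590)+1/2·58.058242≈47.166875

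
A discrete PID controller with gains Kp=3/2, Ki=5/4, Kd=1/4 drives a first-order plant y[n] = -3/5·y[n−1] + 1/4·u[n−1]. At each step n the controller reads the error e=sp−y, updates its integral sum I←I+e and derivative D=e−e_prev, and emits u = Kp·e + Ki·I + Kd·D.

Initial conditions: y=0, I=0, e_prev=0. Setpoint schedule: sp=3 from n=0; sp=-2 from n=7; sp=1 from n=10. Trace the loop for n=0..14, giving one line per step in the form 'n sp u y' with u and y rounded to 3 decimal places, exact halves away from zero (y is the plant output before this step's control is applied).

0 3 9.000 0.000
1 3 5.250 2.250
2 3 13.613 -0.038
3 3 6.448 3.426
4 3 18.389 -0.443
5 3 5.806 4.863
6 3 23.793 -1.466
7 -2 -12.090 6.828
8 -2 22.040 -7.119
9 -2 -25.750 9.782
10 1 39.013 -12.307
11 1 -38.957 17.137
12 1 59.708 -20.022
13 1 -64.189 26.940
14 1 92.580 -32.211

(exact arithmetic carried between steps; '≈' marks a value shown rounded to 6 d.p. or computed from one; I and e_prev carry over from the previous line; the table rounds u and y to 3 d.p., halves away from zero)
n=0: y=0, sp=3, e=sp−y=3; I=3, D=e−e_prev=3; u=3/2·3+5/4·3+1/4·3=9; next y=-3/5·0+1/4·9=2.25
n=1: y=2.25, sp=3, e=sp−y=0.75; I=3.75, D=e−e_prev=-2.25; u=3/2·0.75+5/4·3.75+1/4·(-2.25)=5.25; next y=-3/5·2.25+1/4·5.25=-0.0375
n=2: y=-0.0375, sp=3, e=sp−y=3.0375; I=6.7875, D=e−e_prev=2.2875; u=3/2·3.0375+5/4·6.7875+1/4·2.2875=13.6125; next y=-3/5·(-0.0375)+1/4·13.6125=3.425625
n=3: y=3.425625, sp=3, e=sp−y=-0.425625; I=6.361875, D=e−e_prev=-3.463125; u=3/2·(-0.425625)+5/4·6.361875+1/4·(-3.463125)=6.448125; next y=-3/5·3.425625+1/4·6.448125≈-0.443344
n=4: y≈-0.443344, sp=3, e=sp−y≈3.443344; I≈9.805219, D=e−e_prev≈3.868969; u=3/2·3.443344+5/4·9.805219+1/4·3.868969≈18.388781; next y=-3/5·(-0.443344)+1/4·18.388781≈4.863202
n=5: y≈4.863202, sp=3, e=sp−y≈-1.863202; I≈7.942017, D=e−e_prev≈-5.306545; u=3/2·(-1.863202)+5/4·7.942017+1/4·(-5.306545)≈5.806083; next y=-3/5·4.863202+1/4·5.806083≈-1.466400
n=6: y≈-1.466400, sp=3, e=sp−y≈4.466400; I≈12.408417, D=e−e_prev≈6.329602; u=3/2·4.466400+5/4·12.408417+1/4·6.329602≈23.792523; next y=-3/5·(-1.466400)+1/4·23.792523≈6.827971
n=7: y≈6.827971, sp=-2, e=sp−y≈-8.827971; I≈3.580447, D=e−e_prev≈-13.294371; u=3/2·(-8.827971)+5/4·3.580447+1/4·(-13.294371)≈-12.089991; next y=-3/5·6.827971+1/4·(-12.089991)≈-7.119280
n=8: y≈-7.119280, sp=-2, e=sp−y≈5.119280; I≈8.699727, D=e−e_prev≈13.947251; u=3/2·5.119280+5/4·8.699727+1/4·13.947251≈22.040391; next y=-3/5·(-7.119280)+1/4·22.040391≈9.781666
n=9: y≈9.781666, sp=-2, e=sp−y≈-11.781666; I≈-3.081939, D=e−e_prev≈-16.900946; u=3/2·(-11.781666)+5/4·(-3.081939)+1/4·(-16.900946)≈-25.750159; next y=-3/5·9.781666+1/4·(-25.750159)≈-12.306539
n=10: y≈-12.306539, sp=1, e=sp−y≈13.306539; I≈10.224600, D=e−e_prev≈25.088205; u=3/2·13.306539+5/4·10.224600+1/4·25.088205≈39.012611; next y=-3/5·(-12.306539)+1/4·39.012611≈17.137076
n=11: y≈17.137076, sp=1, e=sp−y≈-16.137076; I≈-5.912476, D=e−e_prev≈-29.443616; u=3/2·(-16.137076)+5/4·(-5.912476)+1/4·(-29.443616)≈-38.957113; next y=-3/5·17.137076+1/4·(-38.957113)≈-20.021524
n=12: y≈-20.021524, sp=1, e=sp−y≈21.021524; I≈15.109048, D=e−e_prev≈37.158600; u=3/2·21.021524+5/4·15.109048+1/4·37.158600≈59.708246; next y=-3/5·(-20.021524)+1/4·59.708246≈26.939976
n=13: y≈26.939976, sp=1, e=sp−y≈-25.939976; I≈-10.830928, D=e−e_prev≈-46.961500; u=3/2·(-25.939976)+5/4·(-10.830928)+1/4·(-46.961500)≈-64.188999; next y=-3/5·26.939976+1/4·(-64.188999)≈-32.211235
n=14: y≈-32.211235, sp=1, e=sp−y≈33.211235; I≈22.380307, D=e−e_prev≈59.151212; u=3/2·33.211235+5/4·22.380307+1/4·59.151212≈92.580040; next y=-3/5·(-32.211235)+1/4·92.580040≈42.471751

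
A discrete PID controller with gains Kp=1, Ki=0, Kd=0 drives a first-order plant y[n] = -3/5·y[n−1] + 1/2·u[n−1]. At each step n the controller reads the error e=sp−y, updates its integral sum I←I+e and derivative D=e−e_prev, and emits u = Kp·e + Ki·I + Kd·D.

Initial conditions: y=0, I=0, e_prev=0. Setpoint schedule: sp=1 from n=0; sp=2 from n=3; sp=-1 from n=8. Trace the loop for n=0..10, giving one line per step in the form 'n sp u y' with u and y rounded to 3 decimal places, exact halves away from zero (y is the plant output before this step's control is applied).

(exact arithmetic carried between steps; '≈' marks a value shown rounded to 6 d.p. or computed from one; I and e_prev carry over from the previous line; the table rounds u and y to 3 d.p., halves away from zero)
n=0: y=0, sp=1, e=sp−y=1; I=1, D=e−e_prev=1; u=1·1+0·1+0·1=1; next y=-3/5·0+1/2·1=0.5
n=1: y=0.5, sp=1, e=sp−y=0.5; I=1.5, D=e−e_prev=-0.5; u=1·0.5+0·1.5+0·(-0.5)=0.5; next y=-3/5·0.5+1/2·0.5=-0.05
n=2: y=-0.05, sp=1, e=sp−y=1.05; I=2.55, D=e−e_prev=0.55; u=1·1.05+0·2.55+0·0.55=1.05; next y=-3/5·(-0.05)+1/2·1.05=0.555
n=3: y=0.555, sp=2, e=sp−y=1.445; I=3.995, D=e−e_prev=0.395; u=1·1.445+0·3.995+0·0.395=1.445; next y=-3/5·0.555+1/2·1.445=0.3895
n=4: y=0.3895, sp=2, e=sp−y=1.6105; I=5.6055, D=e−e_prev=0.1655; u=1·1.6105+0·5.6055+0·0.1655=1.6105; next y=-3/5·0.3895+1/2·1.6105=0.57155
n=5: y=0.57155, sp=2, e=sp−y=1.42845; I=7.03395, D=e−e_prev=-0.18205; u=1·1.42845+0·7.03395+0·(-0.18205)=1.42845; next y=-3/5·0.57155+1/2·1.42845=0.371295
n=6: y=0.371295, sp=2, e=sp−y=1.628705; I=8.662655, D=e−e_prev=0.200255; u=1·1.628705+0·8.662655+0·0.200255=1.628705; next y=-3/5·0.371295+1/2·1.628705≈0.591576
n=7: y≈0.591576, sp=2, e=sp−y≈1.408425; I≈10.071080, D=e−e_prev≈-0.220281; u=1·1.408425+0·10.071080+0·(-0.220281)≈1.408425; next y=-3/5·0.591576+1/2·1.408425≈0.349267
n=8: y≈0.349267, sp=-1, e=sp−y≈-1.349267; I≈8.721813, D=e−e_prev≈-2.757691; u=1·(-1.349267)+0·8.721813+0·(-2.757691)≈-1.349267; next y=-3/5·0.349267+1/2·(-1.349267)≈-0.884194
n=9: y≈-0.884194, sp=-1, e=sp−y≈-0.115806; I≈8.606006, D=e−e_prev≈1.233461; u=1·(-0.115806)+0·8.606006+0·1.233461≈-0.115806; next y=-3/5·(-0.884194)+1/2·(-0.115806)≈0.472613
n=10: y≈0.472613, sp=-1, e=sp−y≈-1.472613; I≈7.133393, D=e−e_prev≈-1.356807; u=1·(-1.472613)+0·7.133393+0·(-1.356807)≈-1.472613; next y=-3/5·0.472613+1/2·(-1.472613)≈-1.019874

0 1 1.000 0.000
1 1 0.500 0.500
2 1 1.050 -0.050
3 2 1.445 0.555
4 2 1.611 0.390
5 2 1.428 0.572
6 2 1.629 0.371
7 2 1.408 0.592
8 -1 -1.349 0.349
9 -1 -0.116 -0.884
10 -1 -1.473 0.473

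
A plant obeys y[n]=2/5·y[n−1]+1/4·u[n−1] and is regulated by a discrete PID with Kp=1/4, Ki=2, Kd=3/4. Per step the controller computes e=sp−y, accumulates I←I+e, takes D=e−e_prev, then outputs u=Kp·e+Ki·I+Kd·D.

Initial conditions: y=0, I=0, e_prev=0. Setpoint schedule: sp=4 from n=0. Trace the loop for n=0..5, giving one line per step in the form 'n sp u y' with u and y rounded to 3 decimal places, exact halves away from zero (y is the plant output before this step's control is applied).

(exact arithmetic carried between steps; '≈' marks a value shown rounded to 6 d.p. or computed from one; I and e_prev carry over from the previous line; the table rounds u and y to 3 d.p., halves away from zero)
n=0: y=0, sp=4, e=sp−y=4; I=4, D=e−e_prev=4; u=1/4·4+2·4+3/4·4=12; next y=2/5·0+1/4·12=3
n=1: y=3, sp=4, e=sp−y=1; I=5, D=e−e_prev=-3; u=1/4·1+2·5+3/4·(-3)=8; next y=2/5·3+1/4·8=3.2
n=2: y=3.2, sp=4, e=sp−y=0.8; I=5.8, D=e−e_prev=-0.2; u=1/4·0.8+2·5.8+3/4·(-0.2)=11.65; next y=2/5·3.2+1/4·11.65=4.1925
n=3: y=4.1925, sp=4, e=sp−y=-0.1925; I=5.6075, D=e−e_prev=-0.9925; u=1/4·(-0.1925)+2·5.6075+3/4·(-0.9925)=10.4225; next y=2/5·4.1925+1/4·10.4225=4.282625
n=4: y=4.282625, sp=4, e=sp−y=-0.282625; I=5.324875, D=e−e_prev=-0.090125; u=1/4·(-0.282625)+2·5.324875+3/4·(-0.090125)=10.5115; next y=2/5·4.282625+1/4·10.5115=4.340925
n=5: y=4.340925, sp=4, e=sp−y=-0.340925; I=4.98395, D=e−e_prev=-0.0583; u=1/4·(-0.340925)+2·4.98395+3/4·(-0.0583)≈9.838944; next y=2/5·4.340925+1/4·9.838944≈4.196106

0 4 12.000 0.000
1 4 8.000 3.000
2 4 11.650 3.200
3 4 10.423 4.193
4 4 10.512 4.283
5 4 9.839 4.341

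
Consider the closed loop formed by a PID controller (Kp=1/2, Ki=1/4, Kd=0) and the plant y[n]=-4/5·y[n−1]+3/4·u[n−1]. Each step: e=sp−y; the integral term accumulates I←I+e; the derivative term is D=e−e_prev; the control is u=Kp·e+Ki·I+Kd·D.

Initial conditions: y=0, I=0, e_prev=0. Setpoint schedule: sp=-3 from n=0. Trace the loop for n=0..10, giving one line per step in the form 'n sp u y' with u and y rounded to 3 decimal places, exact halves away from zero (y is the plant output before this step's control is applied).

(exact arithmetic carried between steps; '≈' marks a value shown rounded to 6 d.p. or computed from one; I and e_prev carry over from the previous line; the table rounds u and y to 3 d.p., halves away from zero)
n=0: y=0, sp=-3, e=sp−y=-3; I=-3, D=e−e_prev=-3; u=1/2·(-3)+1/4·(-3)+0·(-3)=-2.25; next y=-4/5·0+3/4·(-2.25)=-1.6875
n=1: y=-1.6875, sp=-3, e=sp−y=-1.3125; I=-4.3125, D=e−e_prev=1.6875; u=1/2·(-1.3125)+1/4·(-4.3125)+0·1.6875=-1.734375; next y=-4/5·(-1.6875)+3/4·(-1.734375)≈0.049219
n=2: y≈0.049219, sp=-3, e=sp−y≈-3.049219; I≈-7.361719, D=e−e_prev≈-1.736719; u=1/2·(-3.049219)+1/4·(-7.361719)+0·(-1.736719)≈-3.365039; next y=-4/5·0.049219+3/4·(-3.365039)≈-2.563154
n=3: y≈-2.563154, sp=-3, e=sp−y≈-0.436846; I≈-7.798564, D=e−e_prev≈2.612373; u=1/2·(-0.436846)+1/4·(-7.798564)+0·2.612373≈-2.168064; next y=-4/5·(-2.563154)+3/4·(-2.168064)≈0.424475
n=4: y≈0.424475, sp=-3, e=sp−y≈-3.424475; I≈-11.223040, D=e−e_prev≈-2.987630; u=1/2·(-3.424475)+1/4·(-11.223040)+0·(-2.987630)≈-4.517998; next y=-4/5·0.424475+3/4·(-4.517998)≈-3.728079
n=5: y≈-3.728079, sp=-3, e=sp−y≈0.728079; I≈-10.494961, D=e−e_prev≈4.152554; u=1/2·0.728079+1/4·(-10.494961)+0·4.152554≈-2.259701; next y=-4/5·(-3.728079)+3/4·(-2.259701)≈1.287687
n=6: y≈1.287687, sp=-3, e=sp−y≈-4.287687; I≈-14.782648, D=e−e_prev≈-5.015766; u=1/2·(-4.287687)+1/4·(-14.782648)+0·(-5.015766)≈-5.839506; next y=-4/5·1.287687+3/4·(-5.839506)≈-5.409779
n=7: y≈-5.409779, sp=-3, e=sp−y≈2.409779; I≈-12.372869, D=e−e_prev≈6.697466; u=1/2·2.409779+1/4·(-12.372869)+0·6.697466≈-1.888328; next y=-4/5·(-5.409779)+3/4·(-1.888328)≈2.911577
n=8: y≈2.911577, sp=-3, e=sp−y≈-5.911577; I≈-18.284447, D=e−e_prev≈-8.321356; u=1/2·(-5.911577)+1/4·(-18.284447)+0·(-8.321356)≈-7.526900; next y=-4/5·2.911577+3/4·(-7.526900)≈-7.974437
n=9: y≈-7.974437, sp=-3, e=sp−y≈4.974437; I≈-13.310010, D=e−e_prev≈10.886014; u=1/2·4.974437+1/4·(-13.310010)+0·10.886014≈-0.840284; next y=-4/5·(-7.974437)+3/4·(-0.840284)≈5.749337
n=10: y≈5.749337, sp=-3, e=sp−y≈-8.749337; I≈-22.059346, D=e−e_prev≈-13.723774; u=1/2·(-8.749337)+1/4·(-22.059346)+0·(-13.723774)≈-9.889505; next y=-4/5·5.749337+3/4·(-9.889505)≈-12.016598

0 -3 -2.250 0.000
1 -3 -1.734 -1.688
2 -3 -3.365 0.049
3 -3 -2.168 -2.563
4 -3 -4.518 0.424
5 -3 -2.260 -3.728
6 -3 -5.840 1.288
7 -3 -1.888 -5.410
8 -3 -7.527 2.912
9 -3 -0.840 -7.974
10 -3 -9.890 5.749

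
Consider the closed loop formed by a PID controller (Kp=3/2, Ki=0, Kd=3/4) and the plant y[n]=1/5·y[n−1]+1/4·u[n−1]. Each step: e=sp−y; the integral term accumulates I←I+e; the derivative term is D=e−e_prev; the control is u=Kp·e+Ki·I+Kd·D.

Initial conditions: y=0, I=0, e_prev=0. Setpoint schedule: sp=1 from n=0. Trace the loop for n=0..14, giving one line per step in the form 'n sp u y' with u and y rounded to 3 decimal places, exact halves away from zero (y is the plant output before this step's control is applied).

0 1 2.250 0.000
1 1 0.234 0.563
2 1 1.537 0.171
3 1 0.687 0.418
4 1 1.239 0.255
5 1 0.880 0.361
6 1 1.114 0.292
7 1 0.961 0.337
8 1 1.060 0.308
9 1 0.996 0.327
10 1 1.038 0.314
11 1 1.011 0.322
12 1 1.028 0.317
13 1 1.017 0.320
14 1 1.024 0.318

(exact arithmetic carried between steps; '≈' marks a value shown rounded to 6 d.p. or computed from one; I and e_prev carry over from the previous line; the table rounds u and y to 3 d.p., halves away from zero)
n=0: y=0, sp=1, e=sp−y=1; I=1, D=e−e_prev=1; u=3/2·1+0·1+3/4·1=2.25; next y=1/5·0+1/4·2.25=0.5625
n=1: y=0.5625, sp=1, e=sp−y=0.4375; I=1.4375, D=e−e_prev=-0.5625; u=3/2·0.4375+0·1.4375+3/4·(-0.5625)=0.234375; next y=1/5·0.5625+1/4·0.234375≈0.171094
n=2: y≈0.171094, sp=1, e=sp−y≈0.828906; I≈2.266406, D=e−e_prev≈0.391406; u=3/2·0.828906+0·2.266406+3/4·0.391406≈1.536914; next y=1/5·0.171094+1/4·1.536914≈0.418447
n=3: y≈0.418447, sp=1, e=sp−y≈0.581553; I≈2.847959, D=e−e_prev≈-0.247354; u=3/2·0.581553+0·2.847959+3/4·(-0.247354)≈0.686814; next y=1/5·0.418447+1/4·0.686814≈0.255393
n=4: y≈0.255393, sp=1, e=sp−y≈0.744607; I≈3.592566, D=e−e_prev≈0.163054; u=3/2·0.744607+0·3.592566+3/4·0.163054≈1.239201; next y=1/5·0.255393+1/4·1.239201≈0.360879
n=5: y≈0.360879, sp=1, e=sp−y≈0.639121; I≈4.231687, D=e−e_prev≈-0.105486; u=3/2·0.639121+0·4.231687+3/4·(-0.105486)≈0.879567; next y=1/5·0.360879+1/4·0.879567≈0.292068
n=6: y≈0.292068, sp=1, e=sp−y≈0.707932; I≈4.939620, D=e−e_prev≈0.068811; u=3/2·0.707932+0·4.939620+3/4·0.068811≈1.113507; next y=1/5·0.292068+1/4·1.113507≈0.336790
n=7: y≈0.336790, sp=1, e=sp−y≈0.663210; I≈5.602829, D=e−e_prev≈-0.044723; u=3/2·0.663210+0·5.602829+3/4·(-0.044723)≈0.961272; next y=1/5·0.336790+1/4·0.961272≈0.307676
n=8: y≈0.307676, sp=1, e=sp−y≈0.692324; I≈6.295153, D=e−e_prev≈0.029114; u=3/2·0.692324+0·6.295153+3/4·0.029114≈1.060321; next y=1/5·0.307676+1/4·1.060321≈0.326616
n=9: y≈0.326616, sp=1, e=sp−y≈0.673384; I≈6.968537, D=e−e_prev≈-0.018939; u=3/2·0.673384+0·6.968537+3/4·(-0.018939)≈0.995872; next y=1/5·0.326616+1/4·0.995872≈0.314291
n=10: y≈0.314291, sp=1, e=sp−y≈0.685709; I≈7.654246, D=e−e_prev≈0.012324; u=3/2·0.685709+0·7.654246+3/4·0.012324≈1.037807; next y=1/5·0.314291+1/4·1.037807≈0.322310
n=11: y≈0.322310, sp=1, e=sp−y≈0.677690; I≈8.331936, D=e−e_prev≈-0.008019; u=3/2·0.677690+0·8.331936+3/4·(-0.008019)≈1.010521; next y=1/5·0.322310+1/4·1.010521≈0.317092
n=12: y≈0.317092, sp=1, e=sp−y≈0.682908; I≈9.014844, D=e−e_prev≈0.005218; u=3/2·0.682908+0·9.014844+3/4·0.005218≈1.028275; next y=1/5·0.317092+1/4·1.028275≈0.320487
n=13: y≈0.320487, sp=1, e=sp−y≈0.679513; I≈9.694357, D=e−e_prev≈-0.003395; u=3/2·0.679513+0·9.694357+3/4·(-0.003395)≈1.016723; next y=1/5·0.320487+1/4·1.016723≈0.318278
n=14: y≈0.318278, sp=1, e=sp−y≈0.681722; I≈10.376079, D=e−e_prev≈0.002209; u=3/2·0.681722+0·10.376079+3/4·0.002209≈1.024239; next y=1/5·0.318278+1/4·1.024239≈0.319715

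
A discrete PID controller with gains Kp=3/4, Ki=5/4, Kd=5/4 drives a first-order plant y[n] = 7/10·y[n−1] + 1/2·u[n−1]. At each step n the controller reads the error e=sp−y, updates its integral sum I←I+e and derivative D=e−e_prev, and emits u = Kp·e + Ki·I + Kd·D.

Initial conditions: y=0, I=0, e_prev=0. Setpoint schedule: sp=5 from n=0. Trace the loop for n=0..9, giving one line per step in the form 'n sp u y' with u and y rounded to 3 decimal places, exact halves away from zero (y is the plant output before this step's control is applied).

(exact arithmetic carried between steps; '≈' marks a value shown rounded to 6 d.p. or computed from one; I and e_prev carry over from the previous line; the table rounds u and y to 3 d.p., halves away from zero)
n=0: y=0, sp=5, e=sp−y=5; I=5, D=e−e_prev=5; u=3/4·5+5/4·5+5/4·5=16.25; next y=7/10·0+1/2·16.25=8.125
n=1: y=8.125, sp=5, e=sp−y=-3.125; I=1.875, D=e−e_prev=-8.125; u=3/4·(-3.125)+5/4·1.875+5/4·(-8.125)=-10.15625; next y=7/10·8.125+1/2·(-10.15625)=0.609375
n=2: y=0.609375, sp=5, e=sp−y=4.390625; I=6.265625, D=e−e_prev=7.515625; u=3/4·4.390625+5/4·6.265625+5/4·7.515625≈20.519531; next y=7/10·0.609375+1/2·20.519531≈10.686328
n=3: y≈10.686328, sp=5, e=sp−y≈-5.686328; I≈0.579297, D=e−e_prev≈-10.076953; u=3/4·(-5.686328)+5/4·0.579297+5/4·(-10.076953)≈-16.136816; next y=7/10·10.686328+1/2·(-16.136816)≈-0.587979
n=4: y≈-0.587979, sp=5, e=sp−y≈5.587979; I≈6.167275, D=e−e_prev≈11.274307; u=3/4·5.587979+5/4·6.167275+5/4·11.274307≈25.992961; next y=7/10·(-0.587979)+1/2·25.992961≈12.584896
n=5: y≈12.584896, sp=5, e=sp−y≈-7.584896; I≈-1.417620, D=e−e_prev≈-13.172874; u=3/4·(-7.584896)+5/4·(-1.417620)+5/4·(-13.172874)≈-23.926790; next y=7/10·12.584896+1/2·(-23.926790)≈-3.153968
n=6: y≈-3.153968, sp=5, e=sp−y≈8.153968; I≈6.736348, D=e−e_prev≈15.738864; u=3/4·8.153968+5/4·6.736348+5/4·15.738864≈34.209490; next y=7/10·(-3.153968)+1/2·34.209490≈14.896968
n=7: y≈14.896968, sp=5, e=sp−y≈-9.896968; I≈-3.160620, D=e−e_prev≈-18.050936; u=3/4·(-9.896968)+5/4·(-3.160620)+5/4·(-18.050936)≈-33.937170; next y=7/10·14.896968+1/2·(-33.937170)≈-6.540708
n=8: y≈-6.540708, sp=5, e=sp−y≈11.540708; I≈8.380088, D=e−e_prev≈21.437675; u=3/4·11.540708+5/4·8.380088+5/4·21.437675≈45.927735; next y=7/10·(-6.540708)+1/2·45.927735≈18.385372
n=9: y≈18.385372, sp=5, e=sp−y≈-13.385372; I≈-5.005284, D=e−e_prev≈-24.926080; u=3/4·(-13.385372)+5/4·(-5.005284)+5/4·(-24.926080)≈-47.453234; next y=7/10·18.385372+1/2·(-47.453234)≈-10.856856

0 5 16.250 0.000
1 5 -10.156 8.125
2 5 20.520 0.609
3 5 -16.137 10.686
4 5 25.993 -0.588
5 5 -23.927 12.585
6 5 34.209 -3.154
7 5 -33.937 14.897
8 5 45.928 -6.541
9 5 -47.453 18.385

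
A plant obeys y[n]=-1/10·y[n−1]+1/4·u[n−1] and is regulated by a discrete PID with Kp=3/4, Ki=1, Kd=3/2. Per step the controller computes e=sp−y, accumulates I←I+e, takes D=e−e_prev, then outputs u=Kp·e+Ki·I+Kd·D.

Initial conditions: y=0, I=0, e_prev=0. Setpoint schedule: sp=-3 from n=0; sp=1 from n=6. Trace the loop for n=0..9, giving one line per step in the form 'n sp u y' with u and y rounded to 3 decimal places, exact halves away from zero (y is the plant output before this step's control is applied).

0 -3 -9.750 0.000
1 -3 -0.328 -2.438
2 -3 -12.994 0.162
3 -3 -1.121 -3.265
4 -3 -16.757 0.046
5 -3 -1.057 -4.194
6 1 -7.357 0.155
7 1 0.544 -1.855
8 1 -6.689 0.321
9 1 3.838 -1.704

(exact arithmetic carried between steps; '≈' marks a value shown rounded to 6 d.p. or computed from one; I and e_prev carry over from the previous line; the table rounds u and y to 3 d.p., halves away from zero)
n=0: y=0, sp=-3, e=sp−y=-3; I=-3, D=e−e_prev=-3; u=3/4·(-3)+1·(-3)+3/2·(-3)=-9.75; next y=-1/10·0+1/4·(-9.75)=-2.4375
n=1: y=-2.4375, sp=-3, e=sp−y=-0.5625; I=-3.5625, D=e−e_prev=2.4375; u=3/4·(-0.5625)+1·(-3.5625)+3/2·2.4375=-0.328125; next y=-1/10·(-2.4375)+1/4·(-0.328125)≈0.161719
n=2: y≈0.161719, sp=-3, e=sp−y≈-3.161719; I≈-6.724219, D=e−e_prev≈-2.599219; u=3/4·(-3.161719)+1·(-6.724219)+3/2·(-2.599219)≈-12.994336; next y=-1/10·0.161719+1/4·(-12.994336)≈-3.264756
n=3: y≈-3.264756, sp=-3, e=sp−y≈0.264756; I≈-6.459463, D=e−e_prev≈3.426475; u=3/4·0.264756+1·(-6.459463)+3/2·3.426475≈-1.121184; next y=-1/10·(-3.264756)+1/4·(-1.121184)≈0.046180
n=4: y≈0.046180, sp=-3, e=sp−y≈-3.046180; I≈-9.505642, D=e−e_prev≈-3.310935; u=3/4·(-3.046180)+1·(-9.505642)+3/2·(-3.310935)≈-16.756680; next y=-1/10·0.046180+1/4·(-16.756680)≈-4.193788
n=5: y≈-4.193788, sp=-3, e=sp−y≈1.193788; I≈-8.311854, D=e−e_prev≈4.239968; u=3/4·1.193788+1·(-8.311854)+3/2·4.239968≈-1.056562; next y=-1/10·(-4.193788)+1/4·(-1.056562)≈0.155238
n=6: y≈0.155238, sp=1, e=sp−y≈0.844762; I≈-7.467093, D=e−e_prev≈-0.349026; u=3/4·0.844762+1·(-7.467093)+3/2·(-0.349026)≈-7.357061; next y=-1/10·0.155238+1/4·(-7.357061)≈-1.854789
n=7: y≈-1.854789, sp=1, e=sp−y≈2.854789; I≈-4.612304, D=e−e_prev≈2.010027; u=3/4·2.854789+1·(-4.612304)+3/2·2.010027≈0.543829; next y=-1/10·(-1.854789)+1/4·0.543829≈0.321436
n=8: y≈0.321436, sp=1, e=sp−y≈0.678564; I≈-3.933740, D=e−e_prev≈-2.176225; u=3/4·0.678564+1·(-3.933740)+3/2·(-2.176225)≈-6.689155; next y=-1/10·0.321436+1/4·(-6.689155)≈-1.704432
n=9: y≈-1.704432, sp=1, e=sp−y≈2.704432; I≈-1.229308, D=e−e_prev≈2.025869; u=3/4·2.704432+1·(-1.229308)+3/2·2.025869≈3.837820; next y=-1/10·(-1.704432)+1/4·3.837820≈1.129898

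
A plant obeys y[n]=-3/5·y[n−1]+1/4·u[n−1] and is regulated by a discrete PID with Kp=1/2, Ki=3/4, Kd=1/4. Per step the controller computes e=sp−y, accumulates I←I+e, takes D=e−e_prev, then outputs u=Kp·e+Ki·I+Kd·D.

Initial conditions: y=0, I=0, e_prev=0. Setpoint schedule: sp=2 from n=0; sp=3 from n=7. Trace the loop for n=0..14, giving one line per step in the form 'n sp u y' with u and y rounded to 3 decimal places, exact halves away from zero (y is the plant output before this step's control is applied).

(exact arithmetic carried between steps; '≈' marks a value shown rounded to 6 d.p. or computed from one; I and e_prev carry over from the previous line; the table rounds u and y to 3 d.p., halves away from zero)
n=0: y=0, sp=2, e=sp−y=2; I=2, D=e−e_prev=2; u=1/2·2+3/4·2+1/4·2=3; next y=-3/5·0+1/4·3=0.75
n=1: y=0.75, sp=2, e=sp−y=1.25; I=3.25, D=e−e_prev=-0.75; u=1/2·1.25+3/4·3.25+1/4·(-0.75)=2.875; next y=-3/5·0.75+1/4·2.875=0.26875
n=2: y=0.26875, sp=2, e=sp−y=1.73125; I=4.98125, D=e−e_prev=0.48125; u=1/2·1.73125+3/4·4.98125+1/4·0.48125=4.721875; next y=-3/5·0.26875+1/4·4.721875≈1.019219
n=3: y≈1.019219, sp=2, e=sp−y≈0.980781; I≈5.962031, D=e−e_prev≈-0.750469; u=1/2·0.980781+3/4·5.962031+1/4·(-0.750469)≈4.774297; next y=-3/5·1.019219+1/4·4.774297≈0.582043
n=4: y≈0.582043, sp=2, e=sp−y≈1.417957; I≈7.379988, D=e−e_prev≈0.437176; u=1/2·1.417957+3/4·7.379988+1/4·0.437176≈6.353264; next y=-3/5·0.582043+1/4·6.353264≈1.239090
n=5: y≈1.239090, sp=2, e=sp−y≈0.760910; I≈8.140898, D=e−e_prev≈-0.657047; u=1/2·0.760910+3/4·8.140898+1/4·(-0.657047)≈6.321867; next y=-3/5·1.239090+1/4·6.321867≈0.837013
n=6: y≈0.837013, sp=2, e=sp−y≈1.162987; I≈9.303886, D=e−e_prev≈0.402078; u=1/2·1.162987+3/4·9.303886+1/4·0.402078≈7.659927; next y=-3/5·0.837013+1/4·7.659927≈1.412774
n=7: y≈1.412774, sp=3, e=sp−y≈1.587226; I≈10.891111, D=e−e_prev≈0.424238; u=1/2·1.587226+3/4·10.891111+1/4·0.424238≈9.068006; next y=-3/5·1.412774+1/4·9.068006≈1.419337
n=8: y≈1.419337, sp=3, e=sp−y≈1.580663; I≈12.471774, D=e−e_prev≈-0.006563; u=1/2·1.580663+3/4·12.471774+1/4·(-0.006563)≈10.142522; next y=-3/5·1.419337+1/4·10.142522≈1.684028
n=9: y≈1.684028, sp=3, e=sp−y≈1.315972; I≈13.787746, D=e−e_prev≈-0.264691; u=1/2·1.315972+3/4·13.787746+1/4·(-0.264691)≈10.932623; next y=-3/5·1.684028+1/4·10.932623≈1.722739
n=10: y≈1.722739, sp=3, e=sp−y≈1.277261; I≈15.065007, D=e−e_prev≈-0.038710; u=1/2·1.277261+3/4·15.065007+1/4·(-0.038710)≈11.927709; next y=-3/5·1.722739+1/4·11.927709≈1.948284
n=11: y≈1.948284, sp=3, e=sp−y≈1.051716; I≈16.116723, D=e−e_prev≈-0.225545; u=1/2·1.051716+3/4·16.116723+1/4·(-0.225545)≈12.557014; next y=-3/5·1.948284+1/4·12.557014≈1.970283
n=12: y≈1.970283, sp=3, e=sp−y≈1.029717; I≈17.146440, D=e−e_prev≈-0.021999; u=1/2·1.029717+3/4·17.146440+1/4·(-0.021999)≈13.369189; next y=-3/5·1.970283+1/4·13.369189≈2.160127
n=13: y≈2.160127, sp=3, e=sp−y≈0.839873; I≈17.986313, D=e−e_prev≈-0.189844; u=1/2·0.839873+3/4·17.986313+1/4·(-0.189844)≈13.862210; next y=-3/5·2.160127+1/4·13.862210≈2.169476
n=14: y≈2.169476, sp=3, e=sp−y≈0.830524; I≈18.816837, D=e−e_prev≈-0.009349; u=1/2·0.830524+3/4·18.816837+1/4·(-0.009349)≈14.525552; next y=-3/5·2.169476+1/4·14.525552≈2.329702

0 2 3.000 0.000
1 2 2.875 0.750
2 2 4.722 0.269
3 2 4.774 1.019
4 2 6.353 0.582
5 2 6.322 1.239
6 2 7.660 0.837
7 3 9.068 1.413
8 3 10.143 1.419
9 3 10.933 1.684
10 3 11.928 1.723
11 3 12.557 1.948
12 3 13.369 1.970
13 3 13.862 2.160
14 3 14.526 2.169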